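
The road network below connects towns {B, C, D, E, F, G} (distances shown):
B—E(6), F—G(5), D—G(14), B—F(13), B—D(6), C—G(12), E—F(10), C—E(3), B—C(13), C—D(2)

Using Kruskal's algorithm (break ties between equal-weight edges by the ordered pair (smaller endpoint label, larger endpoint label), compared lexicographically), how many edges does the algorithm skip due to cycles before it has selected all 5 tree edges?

1

Sort edges by weight, then run Kruskal:
C—D (2): add — endpoints in different components.
C—E (3): add — endpoints in different components.
F—G (5): add — endpoints in different components.
B—D (6): add — endpoints in different components.
B—E (6): skip — B and E already connected.
E—F (10): add — endpoints in different components.
Edges rejected before the tree was complete: 1.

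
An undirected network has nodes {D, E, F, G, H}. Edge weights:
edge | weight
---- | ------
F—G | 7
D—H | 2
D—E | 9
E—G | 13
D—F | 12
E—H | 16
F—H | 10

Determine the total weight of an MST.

28

Kruskal: consider edges lightest-first.
D—H (2): add — endpoints in different components.
F—G (7): add — endpoints in different components.
D—E (9): add — endpoints in different components.
F—H (10): add — endpoints in different components.
MST edges: D—H, F—G, D—E, F—H; total weight 2+7+9+10 = 28.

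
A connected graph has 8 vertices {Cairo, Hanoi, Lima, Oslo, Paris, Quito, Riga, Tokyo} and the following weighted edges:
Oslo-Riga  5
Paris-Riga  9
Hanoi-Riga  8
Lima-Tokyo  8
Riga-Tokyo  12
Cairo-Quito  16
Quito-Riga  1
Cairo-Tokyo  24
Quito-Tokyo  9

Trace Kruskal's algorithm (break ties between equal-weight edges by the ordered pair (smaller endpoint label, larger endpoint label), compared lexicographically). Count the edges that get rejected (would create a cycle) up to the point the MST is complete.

1

Kruskal: consider edges lightest-first.
Quito-Riga (1): add — endpoints in different components.
Oslo-Riga (5): add — endpoints in different components.
Hanoi-Riga (8): add — endpoints in different components.
Lima-Tokyo (8): add — endpoints in different components.
Paris-Riga (9): add — endpoints in different components.
Quito-Tokyo (9): add — endpoints in different components.
Riga-Tokyo (12): skip — Tokyo and Riga already connected.
Cairo-Quito (16): add — endpoints in different components.
Edges rejected before the tree was complete: 1.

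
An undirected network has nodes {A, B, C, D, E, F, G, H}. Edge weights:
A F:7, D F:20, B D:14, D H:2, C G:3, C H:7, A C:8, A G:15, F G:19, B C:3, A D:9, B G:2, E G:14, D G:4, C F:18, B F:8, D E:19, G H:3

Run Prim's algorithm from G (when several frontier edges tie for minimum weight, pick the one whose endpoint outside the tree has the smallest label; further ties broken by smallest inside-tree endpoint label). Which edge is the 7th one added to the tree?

Grow the tree from G using Prim:
Step 1: cheapest edge leaving the tree is B G (2); add B.
Step 2: cheapest edge leaving the tree is B C (3); add C.
Step 3: cheapest edge leaving the tree is G H (3); add H.
Step 4: cheapest edge leaving the tree is D H (2); add D.
Step 5: cheapest edge leaving the tree is A C (8); add A.
Step 6: cheapest edge leaving the tree is A F (7); add F.
Step 7: cheapest edge leaving the tree is E G (14); add E.
The 7th edge added is E G.

E-G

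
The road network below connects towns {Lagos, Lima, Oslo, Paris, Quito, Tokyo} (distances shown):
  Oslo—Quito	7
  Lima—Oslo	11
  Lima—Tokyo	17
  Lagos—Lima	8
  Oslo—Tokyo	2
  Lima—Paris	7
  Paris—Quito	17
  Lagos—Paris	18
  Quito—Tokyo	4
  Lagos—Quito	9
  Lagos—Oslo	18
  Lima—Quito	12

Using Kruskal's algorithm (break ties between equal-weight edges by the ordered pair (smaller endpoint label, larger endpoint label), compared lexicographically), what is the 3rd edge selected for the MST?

Sort edges by weight, then run Kruskal:
Oslo—Tokyo (2): add — endpoints in different components.
Quito—Tokyo (4): add — endpoints in different components.
Lima—Paris (7): add — endpoints in different components.
Oslo—Quito (7): skip — Oslo and Quito already connected.
Lagos—Lima (8): add — endpoints in different components.
Lagos—Quito (9): add — endpoints in different components.
The 3rd edge added is Lima—Paris.

Lima-Paris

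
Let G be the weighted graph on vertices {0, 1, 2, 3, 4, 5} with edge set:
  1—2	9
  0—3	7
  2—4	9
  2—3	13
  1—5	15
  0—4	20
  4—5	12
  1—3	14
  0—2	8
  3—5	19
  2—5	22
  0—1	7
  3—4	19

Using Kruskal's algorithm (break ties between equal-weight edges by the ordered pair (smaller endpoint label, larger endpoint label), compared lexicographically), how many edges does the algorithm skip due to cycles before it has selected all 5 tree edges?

Kruskal: consider edges lightest-first.
0—1 (7): add — endpoints in different components.
0—3 (7): add — endpoints in different components.
0—2 (8): add — endpoints in different components.
1—2 (9): skip — 1 and 2 already connected.
2—4 (9): add — endpoints in different components.
4—5 (12): add — endpoints in different components.
Edges rejected before the tree was complete: 1.

1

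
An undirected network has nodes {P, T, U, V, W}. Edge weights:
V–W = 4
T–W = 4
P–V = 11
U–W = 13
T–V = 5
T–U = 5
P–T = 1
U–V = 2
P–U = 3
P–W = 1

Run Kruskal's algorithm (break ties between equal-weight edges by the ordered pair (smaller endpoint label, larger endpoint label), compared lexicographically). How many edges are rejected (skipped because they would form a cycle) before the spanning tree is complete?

Kruskal: consider edges lightest-first.
P–T (1): add — endpoints in different components.
P–W (1): add — endpoints in different components.
U–V (2): add — endpoints in different components.
P–U (3): add — endpoints in different components.
Edges rejected before the tree was complete: 0.

0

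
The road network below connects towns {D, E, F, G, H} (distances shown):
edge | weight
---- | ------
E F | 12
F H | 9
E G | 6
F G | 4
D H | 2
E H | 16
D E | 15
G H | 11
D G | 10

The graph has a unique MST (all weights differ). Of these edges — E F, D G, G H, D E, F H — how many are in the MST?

Sort edges by weight, then run Kruskal:
D H (2): add. Components now {D,H} {E} {F} {G}
F G (4): add. Components now {D,H} {E} {F,G}
E G (6): add. Components now {D,H} {E,F,G}
F H (9): add. Components now {D,E,F,G,H}
MST edge set: {D H, F G, E G, F H}.
Of the listed edges, {F H} are in the MST → 1.

1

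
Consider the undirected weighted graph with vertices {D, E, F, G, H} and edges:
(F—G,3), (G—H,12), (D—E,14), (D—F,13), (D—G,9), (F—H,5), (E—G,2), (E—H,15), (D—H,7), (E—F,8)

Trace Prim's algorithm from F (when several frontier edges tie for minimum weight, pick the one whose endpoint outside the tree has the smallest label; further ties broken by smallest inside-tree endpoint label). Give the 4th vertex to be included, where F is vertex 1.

Grow the tree from F using Prim:
Step 1: cheapest edge leaving the tree is F—G (3); add G.
Step 2: cheapest edge leaving the tree is E—G (2); add E.
Step 3: cheapest edge leaving the tree is F—H (5); add H.
Step 4: cheapest edge leaving the tree is D—H (7); add D.
Vertex order: F, G, E, H, D. The 4th vertex is H.

H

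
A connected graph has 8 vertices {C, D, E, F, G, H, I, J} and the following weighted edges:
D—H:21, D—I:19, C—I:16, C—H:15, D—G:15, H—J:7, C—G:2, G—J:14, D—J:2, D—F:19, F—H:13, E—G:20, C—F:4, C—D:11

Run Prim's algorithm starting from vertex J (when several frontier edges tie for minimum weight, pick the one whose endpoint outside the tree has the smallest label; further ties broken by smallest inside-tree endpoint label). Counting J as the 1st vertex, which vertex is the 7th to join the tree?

I

Prim's algorithm from J:
Step 1: frontier [D—J 2, H—J 7, G—J 14] → take D—J (2); add D.
Step 2: frontier [C—D 11, D—G 15, D—F 19, D—I 19, D—H 21, H—J 7, G—J 14] → take H—J (7); add H.
Step 3: frontier [C—D 11, D—G 15, D—F 19, D—I 19, F—H 13, C—H 15, G—J 14] → take C—D (11); add C.
Step 4: frontier [C—G 2, C—F 4, C—I 16, D—G 15, D—F 19, D—I 19, F—H 13, G—J 14] → take C—G (2); add G.
Step 5: frontier [C—F 4, C—I 16, D—F 19, D—I 19, E—G 20, F—H 13] → take C—F (4); add F.
Step 6: frontier [C—I 16, D—I 19, E—G 20] → take C—I (16); add I.
Step 7: frontier [E—G 20] → take E—G (20); add E.
Vertex order: J, D, H, C, G, F, I, E. The 7th vertex is I.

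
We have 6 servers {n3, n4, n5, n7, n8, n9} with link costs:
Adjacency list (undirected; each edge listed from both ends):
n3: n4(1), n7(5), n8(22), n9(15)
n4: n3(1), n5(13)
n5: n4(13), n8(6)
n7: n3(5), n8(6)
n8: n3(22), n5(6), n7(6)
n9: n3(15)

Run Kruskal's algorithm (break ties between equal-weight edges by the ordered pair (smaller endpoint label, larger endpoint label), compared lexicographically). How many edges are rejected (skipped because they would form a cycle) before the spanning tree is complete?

1

Kruskal: consider edges lightest-first.
n3–n4 (1): add — endpoints in different components.
n3–n7 (5): add — endpoints in different components.
n5–n8 (6): add — endpoints in different components.
n7–n8 (6): add — endpoints in different components.
n4–n5 (13): skip — n4 and n5 already connected.
n3–n9 (15): add — endpoints in different components.
Edges rejected before the tree was complete: 1.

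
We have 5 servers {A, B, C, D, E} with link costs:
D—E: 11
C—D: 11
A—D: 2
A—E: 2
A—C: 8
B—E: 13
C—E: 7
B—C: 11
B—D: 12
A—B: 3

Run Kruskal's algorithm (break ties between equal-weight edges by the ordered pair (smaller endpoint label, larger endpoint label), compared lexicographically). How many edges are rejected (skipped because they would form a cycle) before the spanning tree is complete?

0

Kruskal: consider edges lightest-first.
A—D (2): add. Components now {A,D} {B} {C} {E}
A—E (2): add. Components now {A,D,E} {B} {C}
A—B (3): add. Components now {A,B,D,E} {C}
C—E (7): add. Components now {A,B,C,D,E}
Edges rejected before the tree was complete: 0.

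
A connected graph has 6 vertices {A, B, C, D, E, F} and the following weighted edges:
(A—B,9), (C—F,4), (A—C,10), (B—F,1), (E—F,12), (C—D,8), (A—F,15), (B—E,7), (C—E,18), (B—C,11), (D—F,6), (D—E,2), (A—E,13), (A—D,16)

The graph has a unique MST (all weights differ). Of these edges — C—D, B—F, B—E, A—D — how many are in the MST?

1

Kruskal: consider edges lightest-first.
B—F (1): add — endpoints in different components.
D—E (2): add — endpoints in different components.
C—F (4): add — endpoints in different components.
D—F (6): add — endpoints in different components.
B—E (7): skip — B and E already connected.
C—D (8): skip — C and D already connected.
A—B (9): add — endpoints in different components.
MST edge set: {B—F, D—E, C—F, D—F, A—B}.
Of the listed edges, {B—F} are in the MST → 1.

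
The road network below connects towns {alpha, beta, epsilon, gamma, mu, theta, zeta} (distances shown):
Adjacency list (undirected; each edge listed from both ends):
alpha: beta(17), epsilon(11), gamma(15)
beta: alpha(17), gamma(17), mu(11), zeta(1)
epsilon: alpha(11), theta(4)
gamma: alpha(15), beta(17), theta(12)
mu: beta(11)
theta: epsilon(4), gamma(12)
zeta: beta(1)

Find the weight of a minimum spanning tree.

Sort edges by weight, then run Kruskal:
beta zeta (1): add. Components now {gamma} {beta,zeta} {alpha} {theta} {mu} {epsilon}
epsilon theta (4): add. Components now {gamma} {beta,zeta} {alpha} {epsilon,theta} {mu}
alpha epsilon (11): add. Components now {gamma} {beta,zeta} {alpha,epsilon,theta} {mu}
beta mu (11): add. Components now {gamma} {beta,mu,zeta} {alpha,epsilon,theta}
gamma theta (12): add. Components now {alpha,epsilon,gamma,theta} {beta,mu,zeta}
alpha gamma (15): skip — gamma and alpha already connected.
alpha beta (17): add. Components now {alpha,beta,epsilon,gamma,mu,theta,zeta}
MST edges: beta zeta, epsilon theta, alpha epsilon, beta mu, gamma theta, alpha beta; total weight 1+4+11+11+12+17 = 56.

56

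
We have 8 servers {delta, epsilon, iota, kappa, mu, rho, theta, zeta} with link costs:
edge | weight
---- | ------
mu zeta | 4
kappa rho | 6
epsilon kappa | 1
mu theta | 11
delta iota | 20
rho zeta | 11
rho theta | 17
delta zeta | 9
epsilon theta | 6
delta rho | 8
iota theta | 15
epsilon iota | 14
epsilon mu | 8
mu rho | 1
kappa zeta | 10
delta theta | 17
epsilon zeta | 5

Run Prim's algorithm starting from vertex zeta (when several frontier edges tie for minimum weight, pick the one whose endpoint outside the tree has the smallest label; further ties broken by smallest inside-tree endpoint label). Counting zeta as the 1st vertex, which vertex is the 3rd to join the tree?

rho

Prim, starting at zeta.
Step 1: cheapest edge leaving the tree is mu zeta (4); add mu.
Step 2: cheapest edge leaving the tree is mu rho (1); add rho.
Step 3: cheapest edge leaving the tree is epsilon zeta (5); add epsilon.
Step 4: cheapest edge leaving the tree is epsilon kappa (1); add kappa.
Step 5: cheapest edge leaving the tree is epsilon theta (6); add theta.
Step 6: cheapest edge leaving the tree is delta rho (8); add delta.
Step 7: cheapest edge leaving the tree is epsilon iota (14); add iota.
Vertex order: zeta, mu, rho, epsilon, kappa, theta, delta, iota. The 3rd vertex is rho.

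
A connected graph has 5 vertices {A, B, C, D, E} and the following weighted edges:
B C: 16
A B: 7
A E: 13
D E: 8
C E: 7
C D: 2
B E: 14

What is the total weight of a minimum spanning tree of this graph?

Kruskal: consider edges lightest-first.
C D (2): add — endpoints in different components.
A B (7): add — endpoints in different components.
C E (7): add — endpoints in different components.
D E (8): skip — D and E already connected.
A E (13): add — endpoints in different components.
MST edges: C D, A B, C E, A E; total weight 2+7+7+13 = 29.

29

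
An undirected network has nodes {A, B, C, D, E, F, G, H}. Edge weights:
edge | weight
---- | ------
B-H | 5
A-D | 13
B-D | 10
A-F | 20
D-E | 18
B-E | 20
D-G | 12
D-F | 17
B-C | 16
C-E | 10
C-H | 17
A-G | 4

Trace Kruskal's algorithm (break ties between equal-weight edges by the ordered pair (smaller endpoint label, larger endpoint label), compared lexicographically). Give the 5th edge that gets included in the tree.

Kruskal: consider edges lightest-first.
A-G (4): add — endpoints in different components.
B-H (5): add — endpoints in different components.
B-D (10): add — endpoints in different components.
C-E (10): add — endpoints in different components.
D-G (12): add — endpoints in different components.
A-D (13): skip — A and D already connected.
B-C (16): add — endpoints in different components.
C-H (17): skip — C and H already connected.
D-F (17): add — endpoints in different components.
The 5th edge added is D-G.

D-G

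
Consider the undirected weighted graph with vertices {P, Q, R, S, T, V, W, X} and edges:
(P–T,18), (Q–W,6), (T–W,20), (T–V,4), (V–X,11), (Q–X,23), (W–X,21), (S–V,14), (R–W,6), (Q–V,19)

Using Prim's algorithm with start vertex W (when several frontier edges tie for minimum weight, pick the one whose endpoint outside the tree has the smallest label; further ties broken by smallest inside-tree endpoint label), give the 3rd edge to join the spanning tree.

Prim, starting at W.
Step 1: cheapest edge leaving the tree is Q–W (6); add Q.
Step 2: cheapest edge leaving the tree is R–W (6); add R.
Step 3: cheapest edge leaving the tree is Q–V (19); add V.
Step 4: cheapest edge leaving the tree is T–V (4); add T.
Step 5: cheapest edge leaving the tree is V–X (11); add X.
Step 6: cheapest edge leaving the tree is S–V (14); add S.
Step 7: cheapest edge leaving the tree is P–T (18); add P.
The 3rd edge added is Q–V.

Q-V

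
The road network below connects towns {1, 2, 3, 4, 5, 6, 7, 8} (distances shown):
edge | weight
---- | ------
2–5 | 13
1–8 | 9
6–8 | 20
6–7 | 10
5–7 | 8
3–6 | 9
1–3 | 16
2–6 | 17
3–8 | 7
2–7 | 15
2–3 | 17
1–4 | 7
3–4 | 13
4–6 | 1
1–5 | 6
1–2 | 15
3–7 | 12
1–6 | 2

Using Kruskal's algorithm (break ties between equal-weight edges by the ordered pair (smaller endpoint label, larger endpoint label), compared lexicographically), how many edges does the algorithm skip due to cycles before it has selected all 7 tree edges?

Kruskal's algorithm — process edges by increasing weight (ties by edge label):
4–6 (1): add — endpoints in different components.
1–6 (2): add — endpoints in different components.
1–5 (6): add — endpoints in different components.
1–4 (7): skip — 1 and 4 already connected.
3–8 (7): add — endpoints in different components.
5–7 (8): add — endpoints in different components.
1–8 (9): add — endpoints in different components.
3–6 (9): skip — 3 and 6 already connected.
6–7 (10): skip — 6 and 7 already connected.
3–7 (12): skip — 3 and 7 already connected.
2–5 (13): add — endpoints in different components.
Edges rejected before the tree was complete: 4.

4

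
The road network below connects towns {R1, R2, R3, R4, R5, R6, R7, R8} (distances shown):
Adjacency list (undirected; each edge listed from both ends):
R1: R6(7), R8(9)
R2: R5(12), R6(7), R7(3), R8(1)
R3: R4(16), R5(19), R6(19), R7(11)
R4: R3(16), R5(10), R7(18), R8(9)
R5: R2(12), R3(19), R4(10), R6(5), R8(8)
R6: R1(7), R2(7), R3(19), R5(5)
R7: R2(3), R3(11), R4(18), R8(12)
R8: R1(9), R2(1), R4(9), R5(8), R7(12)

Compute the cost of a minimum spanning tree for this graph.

Grow the tree from R2 using Prim:
Step 1: cheapest edge leaving the tree is R2–R8 (1); add R8.
Step 2: cheapest edge leaving the tree is R2–R7 (3); add R7.
Step 3: cheapest edge leaving the tree is R2–R6 (7); add R6.
Step 4: cheapest edge leaving the tree is R5–R6 (5); add R5.
Step 5: cheapest edge leaving the tree is R1–R6 (7); add R1.
Step 6: cheapest edge leaving the tree is R4–R8 (9); add R4.
Step 7: cheapest edge leaving the tree is R3–R7 (11); add R3.
MST edges: R2–R8, R2–R7, R2–R6, R5–R6, R1–R6, R4–R8, R3–R7; total weight 1+3+7+5+7+9+11 = 43.

43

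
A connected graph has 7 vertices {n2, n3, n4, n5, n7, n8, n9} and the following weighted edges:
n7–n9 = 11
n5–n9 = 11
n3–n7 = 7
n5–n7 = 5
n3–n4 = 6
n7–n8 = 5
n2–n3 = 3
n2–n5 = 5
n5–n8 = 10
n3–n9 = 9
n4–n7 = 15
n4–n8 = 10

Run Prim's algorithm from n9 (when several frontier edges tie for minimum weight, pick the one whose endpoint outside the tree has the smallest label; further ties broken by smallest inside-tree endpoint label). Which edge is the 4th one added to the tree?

Grow the tree from n9 using Prim:
Step 1: cheapest edge leaving the tree is n3–n9 (9); add n3.
Step 2: cheapest edge leaving the tree is n2–n3 (3); add n2.
Step 3: cheapest edge leaving the tree is n2–n5 (5); add n5.
Step 4: cheapest edge leaving the tree is n5–n7 (5); add n7.
Step 5: cheapest edge leaving the tree is n7–n8 (5); add n8.
Step 6: cheapest edge leaving the tree is n3–n4 (6); add n4.
The 4th edge added is n5–n7.

n5-n7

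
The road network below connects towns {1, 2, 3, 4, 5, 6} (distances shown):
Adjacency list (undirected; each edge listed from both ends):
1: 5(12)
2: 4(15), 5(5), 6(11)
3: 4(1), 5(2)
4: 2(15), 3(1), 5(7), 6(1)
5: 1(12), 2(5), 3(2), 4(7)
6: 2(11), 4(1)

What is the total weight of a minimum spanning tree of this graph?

21

Prim, starting at 6.
Step 1: cheapest edge leaving the tree is 4 6 (1); add 4.
Step 2: cheapest edge leaving the tree is 3 4 (1); add 3.
Step 3: cheapest edge leaving the tree is 3 5 (2); add 5.
Step 4: cheapest edge leaving the tree is 2 5 (5); add 2.
Step 5: cheapest edge leaving the tree is 1 5 (12); add 1.
MST edges: 4 6, 3 4, 3 5, 2 5, 1 5; total weight 1+1+2+5+12 = 21.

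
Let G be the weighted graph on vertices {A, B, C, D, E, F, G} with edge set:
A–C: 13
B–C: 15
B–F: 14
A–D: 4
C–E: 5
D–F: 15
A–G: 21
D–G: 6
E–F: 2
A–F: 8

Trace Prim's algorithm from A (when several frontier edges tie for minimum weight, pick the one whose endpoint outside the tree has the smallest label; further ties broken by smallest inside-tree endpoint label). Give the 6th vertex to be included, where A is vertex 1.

Prim's algorithm from A:
Step 1: cheapest edge leaving the tree is A–D (4); add D.
Step 2: cheapest edge leaving the tree is D–G (6); add G.
Step 3: cheapest edge leaving the tree is A–F (8); add F.
Step 4: cheapest edge leaving the tree is E–F (2); add E.
Step 5: cheapest edge leaving the tree is C–E (5); add C.
Step 6: cheapest edge leaving the tree is B–F (14); add B.
Vertex order: A, D, G, F, E, C, B. The 6th vertex is C.

C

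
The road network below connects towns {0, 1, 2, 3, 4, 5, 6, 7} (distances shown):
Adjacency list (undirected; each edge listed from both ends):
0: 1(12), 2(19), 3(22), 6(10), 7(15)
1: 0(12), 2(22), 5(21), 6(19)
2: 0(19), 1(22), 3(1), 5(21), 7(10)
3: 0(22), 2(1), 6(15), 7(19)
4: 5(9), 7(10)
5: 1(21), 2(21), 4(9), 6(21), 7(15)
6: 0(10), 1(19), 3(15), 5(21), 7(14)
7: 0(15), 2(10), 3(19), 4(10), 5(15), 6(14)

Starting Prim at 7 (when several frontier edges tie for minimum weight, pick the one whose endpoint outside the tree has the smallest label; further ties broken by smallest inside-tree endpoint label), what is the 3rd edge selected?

4-7

Grow the tree from 7 using Prim:
Step 1: cheapest edge leaving the tree is 2—7 (10); add 2.
Step 2: cheapest edge leaving the tree is 2—3 (1); add 3.
Step 3: cheapest edge leaving the tree is 4—7 (10); add 4.
Step 4: cheapest edge leaving the tree is 4—5 (9); add 5.
Step 5: cheapest edge leaving the tree is 6—7 (14); add 6.
Step 6: cheapest edge leaving the tree is 0—6 (10); add 0.
Step 7: cheapest edge leaving the tree is 0—1 (12); add 1.
The 3rd edge added is 4—7.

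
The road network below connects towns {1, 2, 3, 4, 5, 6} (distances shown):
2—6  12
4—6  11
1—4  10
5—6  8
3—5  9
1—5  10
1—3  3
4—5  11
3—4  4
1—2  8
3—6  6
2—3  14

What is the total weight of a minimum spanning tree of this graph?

29

Sort edges by weight, then run Kruskal:
1—3 (3): add. Components now {1,3} {2} {4} {5} {6}
3—4 (4): add. Components now {1,3,4} {2} {5} {6}
3—6 (6): add. Components now {1,3,4,6} {2} {5}
1—2 (8): add. Components now {1,2,3,4,6} {5}
5—6 (8): add. Components now {1,2,3,4,5,6}
MST edges: 1—3, 3—4, 3—6, 1—2, 5—6; total weight 3+4+6+8+8 = 29.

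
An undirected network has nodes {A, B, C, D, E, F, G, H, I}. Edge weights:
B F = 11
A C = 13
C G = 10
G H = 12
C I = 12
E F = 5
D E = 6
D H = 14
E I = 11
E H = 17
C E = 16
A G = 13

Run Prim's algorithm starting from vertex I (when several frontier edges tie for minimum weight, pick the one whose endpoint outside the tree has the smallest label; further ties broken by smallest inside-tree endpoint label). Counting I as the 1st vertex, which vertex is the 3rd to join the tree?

F

Prim's algorithm from I:
Step 1: cheapest edge leaving the tree is E I (11); add E.
Step 2: cheapest edge leaving the tree is E F (5); add F.
Step 3: cheapest edge leaving the tree is D E (6); add D.
Step 4: cheapest edge leaving the tree is B F (11); add B.
Step 5: cheapest edge leaving the tree is C I (12); add C.
Step 6: cheapest edge leaving the tree is C G (10); add G.
Step 7: cheapest edge leaving the tree is G H (12); add H.
Step 8: cheapest edge leaving the tree is A C (13); add A.
Vertex order: I, E, F, D, B, C, G, H, A. The 3rd vertex is F.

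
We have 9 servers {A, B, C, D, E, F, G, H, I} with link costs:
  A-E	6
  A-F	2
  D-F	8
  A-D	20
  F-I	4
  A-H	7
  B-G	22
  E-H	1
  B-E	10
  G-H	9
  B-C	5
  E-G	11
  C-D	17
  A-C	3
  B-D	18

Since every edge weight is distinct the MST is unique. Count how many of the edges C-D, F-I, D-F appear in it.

Sort edges by weight, then run Kruskal:
E-H (1): add — endpoints in different components.
A-F (2): add — endpoints in different components.
A-C (3): add — endpoints in different components.
F-I (4): add — endpoints in different components.
B-C (5): add — endpoints in different components.
A-E (6): add — endpoints in different components.
A-H (7): skip — A and H already connected.
D-F (8): add — endpoints in different components.
G-H (9): add — endpoints in different components.
MST edge set: {E-H, A-F, A-C, F-I, B-C, A-E, D-F, G-H}.
Of the listed edges, {F-I, D-F} are in the MST → 2.

2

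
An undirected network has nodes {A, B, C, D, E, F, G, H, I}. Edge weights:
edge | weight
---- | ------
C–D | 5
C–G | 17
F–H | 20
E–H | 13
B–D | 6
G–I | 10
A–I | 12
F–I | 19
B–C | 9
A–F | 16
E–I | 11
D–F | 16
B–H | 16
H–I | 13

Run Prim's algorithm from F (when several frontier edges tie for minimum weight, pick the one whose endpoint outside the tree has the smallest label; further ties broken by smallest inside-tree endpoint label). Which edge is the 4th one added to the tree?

Grow the tree from F using Prim:
Step 1: cheapest edge leaving the tree is A–F (16); add A.
Step 2: cheapest edge leaving the tree is A–I (12); add I.
Step 3: cheapest edge leaving the tree is G–I (10); add G.
Step 4: cheapest edge leaving the tree is E–I (11); add E.
Step 5: cheapest edge leaving the tree is E–H (13); add H.
Step 6: cheapest edge leaving the tree is B–H (16); add B.
Step 7: cheapest edge leaving the tree is B–D (6); add D.
Step 8: cheapest edge leaving the tree is C–D (5); add C.
The 4th edge added is E–I.

E-I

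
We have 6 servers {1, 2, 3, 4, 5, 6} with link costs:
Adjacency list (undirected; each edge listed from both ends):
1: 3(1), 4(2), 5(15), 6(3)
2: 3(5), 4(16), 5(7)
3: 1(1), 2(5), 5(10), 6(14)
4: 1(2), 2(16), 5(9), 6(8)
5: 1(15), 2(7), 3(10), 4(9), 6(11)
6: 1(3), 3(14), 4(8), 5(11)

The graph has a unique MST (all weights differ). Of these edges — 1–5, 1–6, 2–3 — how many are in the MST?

Kruskal: consider edges lightest-first.
1–3 (1): add — endpoints in different components.
1–4 (2): add — endpoints in different components.
1–6 (3): add — endpoints in different components.
2–3 (5): add — endpoints in different components.
2–5 (7): add — endpoints in different components.
MST edge set: {1–3, 1–4, 1–6, 2–3, 2–5}.
Of the listed edges, {1–6, 2–3} are in the MST → 2.

2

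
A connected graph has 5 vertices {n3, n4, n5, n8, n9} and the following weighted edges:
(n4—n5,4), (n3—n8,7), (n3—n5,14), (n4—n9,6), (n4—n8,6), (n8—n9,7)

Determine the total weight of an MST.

Kruskal's algorithm — process edges by increasing weight (ties by edge label):
n4—n5 (4): add. Components now {n9} {n4,n5} {n3} {n8}
n4—n8 (6): add. Components now {n9} {n4,n5,n8} {n3}
n4—n9 (6): add. Components now {n4,n5,n8,n9} {n3}
n3—n8 (7): add. Components now {n3,n4,n5,n8,n9}
MST edges: n4—n5, n4—n8, n4—n9, n3—n8; total weight 4+6+6+7 = 23.

23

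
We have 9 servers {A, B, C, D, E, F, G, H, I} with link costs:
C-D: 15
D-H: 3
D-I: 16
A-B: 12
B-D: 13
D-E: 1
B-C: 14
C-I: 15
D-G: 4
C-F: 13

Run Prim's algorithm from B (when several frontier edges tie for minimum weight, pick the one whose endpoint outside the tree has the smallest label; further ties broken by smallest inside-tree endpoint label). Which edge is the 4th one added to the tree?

D-H

Prim, starting at B.
Step 1: cheapest edge leaving the tree is A-B (12); add A.
Step 2: cheapest edge leaving the tree is B-D (13); add D.
Step 3: cheapest edge leaving the tree is D-E (1); add E.
Step 4: cheapest edge leaving the tree is D-H (3); add H.
Step 5: cheapest edge leaving the tree is D-G (4); add G.
Step 6: cheapest edge leaving the tree is B-C (14); add C.
Step 7: cheapest edge leaving the tree is C-F (13); add F.
Step 8: cheapest edge leaving the tree is C-I (15); add I.
The 4th edge added is D-H.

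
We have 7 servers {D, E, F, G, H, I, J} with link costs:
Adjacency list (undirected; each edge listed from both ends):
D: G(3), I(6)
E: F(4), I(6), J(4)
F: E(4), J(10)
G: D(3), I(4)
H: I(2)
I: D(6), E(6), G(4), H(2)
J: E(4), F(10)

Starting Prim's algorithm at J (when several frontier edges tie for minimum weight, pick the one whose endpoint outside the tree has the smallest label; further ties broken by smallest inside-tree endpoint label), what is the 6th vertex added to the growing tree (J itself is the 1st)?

G

Prim's algorithm from J:
Step 1: frontier [E—J 4, F—J 10] → take E—J (4); add E.
Step 2: frontier [E—F 4, E—I 6, F—J 10] → take E—F (4); add F.
Step 3: frontier [E—I 6] → take E—I (6); add I.
Step 4: frontier [H—I 2, G—I 4, D—I 6] → take H—I (2); add H.
Step 5: frontier [G—I 4, D—I 6] → take G—I (4); add G.
Step 6: frontier [D—G 3, D—I 6] → take D—G (3); add D.
Vertex order: J, E, F, I, H, G, D. The 6th vertex is G.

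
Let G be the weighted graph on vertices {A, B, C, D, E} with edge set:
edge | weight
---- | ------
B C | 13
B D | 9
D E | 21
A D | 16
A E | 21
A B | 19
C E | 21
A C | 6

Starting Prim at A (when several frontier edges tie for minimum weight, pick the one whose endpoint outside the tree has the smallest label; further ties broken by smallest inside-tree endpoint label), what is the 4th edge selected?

Prim's algorithm from A:
Step 1: cheapest edge leaving the tree is A C (6); add C.
Step 2: cheapest edge leaving the tree is B C (13); add B.
Step 3: cheapest edge leaving the tree is B D (9); add D.
Step 4: cheapest edge leaving the tree is A E (21); add E.
The 4th edge added is A E.

A-E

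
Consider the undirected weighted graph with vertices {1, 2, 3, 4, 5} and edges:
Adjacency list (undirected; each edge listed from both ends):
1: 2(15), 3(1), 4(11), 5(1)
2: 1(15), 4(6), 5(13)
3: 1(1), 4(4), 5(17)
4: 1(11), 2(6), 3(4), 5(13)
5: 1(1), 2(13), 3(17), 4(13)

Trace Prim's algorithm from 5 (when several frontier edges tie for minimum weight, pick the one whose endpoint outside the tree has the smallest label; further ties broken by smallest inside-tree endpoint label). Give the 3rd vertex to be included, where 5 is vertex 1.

Grow the tree from 5 using Prim:
Step 1: frontier [1-5 1, 2-5 13, 4-5 13, 3-5 17] → take 1-5 (1); add 1.
Step 2: frontier [1-3 1, 1-4 11, 1-2 15, 2-5 13, 4-5 13, 3-5 17] → take 1-3 (1); add 3.
Step 3: frontier [1-4 11, 1-2 15, 3-4 4, 2-5 13, 4-5 13] → take 3-4 (4); add 4.
Step 4: frontier [1-2 15, 2-4 6, 2-5 13] → take 2-4 (6); add 2.
Vertex order: 5, 1, 3, 4, 2. The 3rd vertex is 3.

3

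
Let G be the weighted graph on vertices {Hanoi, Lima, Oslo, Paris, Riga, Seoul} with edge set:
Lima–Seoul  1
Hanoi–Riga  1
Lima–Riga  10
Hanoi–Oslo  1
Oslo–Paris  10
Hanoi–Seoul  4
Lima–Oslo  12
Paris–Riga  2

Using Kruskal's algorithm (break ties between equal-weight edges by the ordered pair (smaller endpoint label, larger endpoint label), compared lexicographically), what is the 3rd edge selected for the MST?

Kruskal's algorithm — process edges by increasing weight (ties by edge label):
Hanoi–Oslo (1): add — endpoints in different components.
Hanoi–Riga (1): add — endpoints in different components.
Lima–Seoul (1): add — endpoints in different components.
Paris–Riga (2): add — endpoints in different components.
Hanoi–Seoul (4): add — endpoints in different components.
The 3rd edge added is Lima–Seoul.

Lima-Seoul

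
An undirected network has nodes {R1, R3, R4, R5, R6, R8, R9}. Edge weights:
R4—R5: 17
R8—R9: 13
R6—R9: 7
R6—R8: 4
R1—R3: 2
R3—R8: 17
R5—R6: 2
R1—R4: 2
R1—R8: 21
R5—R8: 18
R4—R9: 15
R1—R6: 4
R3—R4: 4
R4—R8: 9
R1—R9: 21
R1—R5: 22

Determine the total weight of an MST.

21

Prim's algorithm from R5:
Step 1: cheapest edge leaving the tree is R5—R6 (2); add R6.
Step 2: cheapest edge leaving the tree is R1—R6 (4); add R1.
Step 3: cheapest edge leaving the tree is R1—R3 (2); add R3.
Step 4: cheapest edge leaving the tree is R1—R4 (2); add R4.
Step 5: cheapest edge leaving the tree is R6—R8 (4); add R8.
Step 6: cheapest edge leaving the tree is R6—R9 (7); add R9.
MST edges: R5—R6, R1—R6, R1—R3, R1—R4, R6—R8, R6—R9; total weight 2+4+2+2+4+7 = 21.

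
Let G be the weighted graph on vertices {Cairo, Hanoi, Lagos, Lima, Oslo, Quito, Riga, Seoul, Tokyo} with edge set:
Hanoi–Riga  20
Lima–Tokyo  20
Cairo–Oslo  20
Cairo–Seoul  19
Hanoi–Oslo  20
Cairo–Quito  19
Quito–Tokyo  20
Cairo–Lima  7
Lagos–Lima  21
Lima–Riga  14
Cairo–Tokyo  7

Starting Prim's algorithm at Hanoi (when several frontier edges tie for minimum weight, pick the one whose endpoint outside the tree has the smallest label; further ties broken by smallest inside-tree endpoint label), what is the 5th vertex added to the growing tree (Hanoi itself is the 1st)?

Grow the tree from Hanoi using Prim:
Step 1: cheapest edge leaving the tree is Hanoi–Oslo (20); add Oslo.
Step 2: cheapest edge leaving the tree is Cairo–Oslo (20); add Cairo.
Step 3: cheapest edge leaving the tree is Cairo–Lima (7); add Lima.
Step 4: cheapest edge leaving the tree is Cairo–Tokyo (7); add Tokyo.
Step 5: cheapest edge leaving the tree is Lima–Riga (14); add Riga.
Step 6: cheapest edge leaving the tree is Cairo–Quito (19); add Quito.
Step 7: cheapest edge leaving the tree is Cairo–Seoul (19); add Seoul.
Step 8: cheapest edge leaving the tree is Lagos–Lima (21); add Lagos.
Vertex order: Hanoi, Oslo, Cairo, Lima, Tokyo, Riga, Quito, Seoul, Lagos. The 5th vertex is Tokyo.

Tokyo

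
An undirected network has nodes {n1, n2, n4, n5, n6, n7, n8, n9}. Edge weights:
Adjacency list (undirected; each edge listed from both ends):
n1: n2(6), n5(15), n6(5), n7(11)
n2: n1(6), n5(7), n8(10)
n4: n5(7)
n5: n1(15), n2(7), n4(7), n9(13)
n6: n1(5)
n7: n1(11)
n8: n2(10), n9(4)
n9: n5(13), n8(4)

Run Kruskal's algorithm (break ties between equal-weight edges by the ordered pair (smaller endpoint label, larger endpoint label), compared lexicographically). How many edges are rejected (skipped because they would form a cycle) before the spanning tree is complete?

0

Sort edges by weight, then run Kruskal:
n8–n9 (4): add — endpoints in different components.
n1–n6 (5): add — endpoints in different components.
n1–n2 (6): add — endpoints in different components.
n2–n5 (7): add — endpoints in different components.
n4–n5 (7): add — endpoints in different components.
n2–n8 (10): add — endpoints in different components.
n1–n7 (11): add — endpoints in different components.
Edges rejected before the tree was complete: 0.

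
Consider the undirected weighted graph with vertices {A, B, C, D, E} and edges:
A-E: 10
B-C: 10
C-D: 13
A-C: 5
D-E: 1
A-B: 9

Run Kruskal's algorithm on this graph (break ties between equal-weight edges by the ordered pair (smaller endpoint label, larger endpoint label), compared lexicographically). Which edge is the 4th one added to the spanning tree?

Kruskal: consider edges lightest-first.
D-E (1): add. Components now {A} {B} {C} {D,E}
A-C (5): add. Components now {A,C} {B} {D,E}
A-B (9): add. Components now {A,B,C} {D,E}
A-E (10): add. Components now {A,B,C,D,E}
The 4th edge added is A-E.

A-E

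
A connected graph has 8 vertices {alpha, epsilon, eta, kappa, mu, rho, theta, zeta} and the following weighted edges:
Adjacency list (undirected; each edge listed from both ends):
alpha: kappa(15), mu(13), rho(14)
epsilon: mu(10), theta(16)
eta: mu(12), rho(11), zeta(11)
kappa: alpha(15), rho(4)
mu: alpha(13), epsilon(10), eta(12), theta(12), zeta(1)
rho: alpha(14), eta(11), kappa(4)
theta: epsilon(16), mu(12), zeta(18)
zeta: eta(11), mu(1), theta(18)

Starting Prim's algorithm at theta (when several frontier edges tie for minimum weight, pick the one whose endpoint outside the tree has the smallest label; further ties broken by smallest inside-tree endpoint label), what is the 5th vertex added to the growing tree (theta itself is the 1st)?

Prim's algorithm from theta:
Step 1: cheapest edge leaving the tree is mu theta (12); add mu.
Step 2: cheapest edge leaving the tree is mu zeta (1); add zeta.
Step 3: cheapest edge leaving the tree is epsilon mu (10); add epsilon.
Step 4: cheapest edge leaving the tree is eta zeta (11); add eta.
Step 5: cheapest edge leaving the tree is eta rho (11); add rho.
Step 6: cheapest edge leaving the tree is kappa rho (4); add kappa.
Step 7: cheapest edge leaving the tree is alpha mu (13); add alpha.
Vertex order: theta, mu, zeta, epsilon, eta, rho, kappa, alpha. The 5th vertex is eta.

eta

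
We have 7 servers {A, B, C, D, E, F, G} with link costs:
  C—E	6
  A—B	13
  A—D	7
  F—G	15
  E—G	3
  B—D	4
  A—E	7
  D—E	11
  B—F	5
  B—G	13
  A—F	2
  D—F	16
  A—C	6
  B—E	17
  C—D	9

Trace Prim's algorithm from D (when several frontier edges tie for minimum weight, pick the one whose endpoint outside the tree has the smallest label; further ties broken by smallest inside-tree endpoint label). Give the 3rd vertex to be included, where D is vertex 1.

Grow the tree from D using Prim:
Step 1: cheapest edge leaving the tree is B—D (4); add B.
Step 2: cheapest edge leaving the tree is B—F (5); add F.
Step 3: cheapest edge leaving the tree is A—F (2); add A.
Step 4: cheapest edge leaving the tree is A—C (6); add C.
Step 5: cheapest edge leaving the tree is C—E (6); add E.
Step 6: cheapest edge leaving the tree is E—G (3); add G.
Vertex order: D, B, F, A, C, E, G. The 3rd vertex is F.

F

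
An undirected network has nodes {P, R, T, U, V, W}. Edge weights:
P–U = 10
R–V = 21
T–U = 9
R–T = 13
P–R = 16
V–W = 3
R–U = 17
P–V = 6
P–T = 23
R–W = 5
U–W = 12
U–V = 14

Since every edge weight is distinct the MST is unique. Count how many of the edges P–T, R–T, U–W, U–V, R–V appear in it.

Sort edges by weight, then run Kruskal:
V–W (3): add. Components now {V,W} {U} {R} {P} {T}
R–W (5): add. Components now {R,V,W} {U} {P} {T}
P–V (6): add. Components now {P,R,V,W} {U} {T}
T–U (9): add. Components now {P,R,V,W} {T,U}
P–U (10): add. Components now {P,R,T,U,V,W}
MST edge set: {V–W, R–W, P–V, T–U, P–U}.
Of the listed edges, {} are in the MST → 0.

0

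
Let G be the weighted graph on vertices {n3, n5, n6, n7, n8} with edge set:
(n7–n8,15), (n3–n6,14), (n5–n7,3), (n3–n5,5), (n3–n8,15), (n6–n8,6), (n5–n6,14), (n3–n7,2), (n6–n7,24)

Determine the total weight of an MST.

25

Prim's algorithm from n6:
Step 1: frontier [n6–n8 6, n3–n6 14, n5–n6 14, n6–n7 24] → take n6–n8 (6); add n8.
Step 2: frontier [n3–n6 14, n5–n6 14, n6–n7 24, n3–n8 15, n7–n8 15] → take n3–n6 (14); add n3.
Step 3: frontier [n3–n7 2, n3–n5 5, n5–n6 14, n6–n7 24, n7–n8 15] → take n3–n7 (2); add n7.
Step 4: frontier [n3–n5 5, n5–n6 14, n5–n7 3] → take n5–n7 (3); add n5.
MST edges: n6–n8, n3–n6, n3–n7, n5–n7; total weight 6+14+2+3 = 25.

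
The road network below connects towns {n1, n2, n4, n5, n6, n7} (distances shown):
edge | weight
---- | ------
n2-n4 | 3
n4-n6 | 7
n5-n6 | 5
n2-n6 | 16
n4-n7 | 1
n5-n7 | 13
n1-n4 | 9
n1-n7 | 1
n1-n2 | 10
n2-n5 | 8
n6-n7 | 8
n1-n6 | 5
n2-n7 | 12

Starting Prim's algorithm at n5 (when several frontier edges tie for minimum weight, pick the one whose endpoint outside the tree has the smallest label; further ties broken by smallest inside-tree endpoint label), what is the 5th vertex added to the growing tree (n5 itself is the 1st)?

n4

Prim, starting at n5.
Step 1: frontier [n5-n6 5, n2-n5 8, n5-n7 13] → take n5-n6 (5); add n6.
Step 2: frontier [n2-n5 8, n5-n7 13, n1-n6 5, n4-n6 7, n6-n7 8, n2-n6 16] → take n1-n6 (5); add n1.
Step 3: frontier [n1-n7 1, n1-n4 9, n1-n2 10, n2-n5 8, n5-n7 13, n4-n6 7, n6-n7 8, n2-n6 16] → take n1-n7 (1); add n7.
Step 4: frontier [n1-n4 9, n1-n2 10, n2-n5 8, n4-n6 7, n2-n6 16, n4-n7 1, n2-n7 12] → take n4-n7 (1); add n4.
Step 5: frontier [n1-n2 10, n2-n4 3, n2-n5 8, n2-n6 16, n2-n7 12] → take n2-n4 (3); add n2.
Vertex order: n5, n6, n1, n7, n4, n2. The 5th vertex is n4.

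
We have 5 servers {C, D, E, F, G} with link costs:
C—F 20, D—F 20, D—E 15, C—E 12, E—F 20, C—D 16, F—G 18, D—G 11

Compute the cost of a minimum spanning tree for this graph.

56

Kruskal's algorithm — process edges by increasing weight (ties by edge label):
D—G (11): add — endpoints in different components.
C—E (12): add — endpoints in different components.
D—E (15): add — endpoints in different components.
C—D (16): skip — C and D already connected.
F—G (18): add — endpoints in different components.
MST edges: D—G, C—E, D—E, F—G; total weight 11+12+15+18 = 56.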